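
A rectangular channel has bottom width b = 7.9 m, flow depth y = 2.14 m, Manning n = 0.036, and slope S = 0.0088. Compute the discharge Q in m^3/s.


For a rectangular channel, the cross-sectional area A = b * y = 7.9 * 2.14 = 16.91 m^2.
The wetted perimeter P = b + 2y = 7.9 + 2*2.14 = 12.18 m.
Hydraulic radius R = A/P = 16.91/12.18 = 1.388 m.
Velocity V = (1/n)*R^(2/3)*S^(1/2) = (1/0.036)*1.388^(2/3)*0.0088^(1/2) = 3.2424 m/s.
Discharge Q = A * V = 16.91 * 3.2424 = 54.816 m^3/s.

54.816


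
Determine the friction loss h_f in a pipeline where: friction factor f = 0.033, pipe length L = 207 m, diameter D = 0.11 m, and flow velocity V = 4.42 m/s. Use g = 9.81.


Darcy-Weisbach equation: h_f = f * (L/D) * V^2/(2g).
f * L/D = 0.033 * 207/0.11 = 62.1.
V^2/(2g) = 4.42^2 / (2*9.81) = 19.5364 / 19.62 = 0.9957 m.
h_f = 62.1 * 0.9957 = 61.835 m.

61.835


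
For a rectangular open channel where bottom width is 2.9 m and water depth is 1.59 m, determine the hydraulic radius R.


For a rectangular section:
Flow area A = b * y = 2.9 * 1.59 = 4.61 m^2.
Wetted perimeter P = b + 2y = 2.9 + 2*1.59 = 6.08 m.
Hydraulic radius R = A/P = 4.61 / 6.08 = 0.7584 m.

0.7584


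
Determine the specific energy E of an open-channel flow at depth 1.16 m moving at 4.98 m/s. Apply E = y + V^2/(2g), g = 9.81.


Specific energy E = y + V^2/(2g).
Velocity head = V^2/(2g) = 4.98^2 / (2*9.81) = 24.8004 / 19.62 = 1.264 m.
E = 1.16 + 1.264 = 2.424 m.

2.424


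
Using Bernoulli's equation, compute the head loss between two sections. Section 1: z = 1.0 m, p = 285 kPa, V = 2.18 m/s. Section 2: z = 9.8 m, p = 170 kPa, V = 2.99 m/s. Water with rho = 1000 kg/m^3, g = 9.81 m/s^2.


Total head at each section: H = z + p/(rho*g) + V^2/(2g).
H1 = 1.0 + 285*1000/(1000*9.81) + 2.18^2/(2*9.81)
   = 1.0 + 29.052 + 0.2422
   = 30.294 m.
H2 = 9.8 + 170*1000/(1000*9.81) + 2.99^2/(2*9.81)
   = 9.8 + 17.329 + 0.4557
   = 27.585 m.
h_L = H1 - H2 = 30.294 - 27.585 = 2.709 m.

2.709


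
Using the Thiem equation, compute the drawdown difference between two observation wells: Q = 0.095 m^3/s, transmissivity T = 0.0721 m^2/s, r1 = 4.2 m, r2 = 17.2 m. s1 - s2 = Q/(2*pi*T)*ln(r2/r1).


Thiem equation: s1 - s2 = Q/(2*pi*T) * ln(r2/r1).
ln(r2/r1) = ln(17.2/4.2) = 1.4098.
Q/(2*pi*T) = 0.095 / (2*pi*0.0721) = 0.095 / 0.453 = 0.2097.
s1 - s2 = 0.2097 * 1.4098 = 0.2956 m.

0.2956


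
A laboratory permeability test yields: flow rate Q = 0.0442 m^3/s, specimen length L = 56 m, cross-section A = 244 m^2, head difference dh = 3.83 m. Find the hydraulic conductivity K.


From K = Q*L / (A*dh):
Numerator: Q*L = 0.0442 * 56 = 2.4752.
Denominator: A*dh = 244 * 3.83 = 934.52.
K = 2.4752 / 934.52 = 0.002649 m/s.

0.002649


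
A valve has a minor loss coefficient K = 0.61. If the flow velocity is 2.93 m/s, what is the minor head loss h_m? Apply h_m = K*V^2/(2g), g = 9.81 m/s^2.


Minor loss formula: h_m = K * V^2/(2g).
V^2 = 2.93^2 = 8.5849.
V^2/(2g) = 8.5849 / 19.62 = 0.4376 m.
h_m = 0.61 * 0.4376 = 0.2669 m.

0.2669


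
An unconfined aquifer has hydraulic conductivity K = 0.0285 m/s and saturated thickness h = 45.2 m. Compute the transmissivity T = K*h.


Transmissivity is defined as T = K * h.
T = 0.0285 * 45.2
  = 1.2882 m^2/s.

1.2882


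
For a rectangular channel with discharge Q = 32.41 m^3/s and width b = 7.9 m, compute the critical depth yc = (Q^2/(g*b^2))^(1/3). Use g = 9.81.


Using yc = (Q^2 / (g * b^2))^(1/3):
Q^2 = 32.41^2 = 1050.41.
g * b^2 = 9.81 * 7.9^2 = 9.81 * 62.41 = 612.24.
Q^2 / (g*b^2) = 1050.41 / 612.24 = 1.7157.
yc = 1.7157^(1/3) = 1.1971 m.

1.1971


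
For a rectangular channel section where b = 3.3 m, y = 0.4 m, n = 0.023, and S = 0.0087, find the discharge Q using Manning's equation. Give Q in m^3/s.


For a rectangular channel, the cross-sectional area A = b * y = 3.3 * 0.4 = 1.32 m^2.
The wetted perimeter P = b + 2y = 3.3 + 2*0.4 = 4.1 m.
Hydraulic radius R = A/P = 1.32/4.1 = 0.322 m.
Velocity V = (1/n)*R^(2/3)*S^(1/2) = (1/0.023)*0.322^(2/3)*0.0087^(1/2) = 1.905 m/s.
Discharge Q = A * V = 1.32 * 1.905 = 2.515 m^3/s.

2.515


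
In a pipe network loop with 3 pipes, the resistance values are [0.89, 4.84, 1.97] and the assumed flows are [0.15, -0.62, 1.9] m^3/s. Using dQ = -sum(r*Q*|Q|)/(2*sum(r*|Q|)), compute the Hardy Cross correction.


Numerator terms (r*Q*|Q|): 0.89*0.15*|0.15| = 0.02; 4.84*-0.62*|-0.62| = -1.8605; 1.97*1.9*|1.9| = 7.1117.
Sum of numerator = 5.2712.
Denominator terms (r*|Q|): 0.89*|0.15| = 0.1335; 4.84*|-0.62| = 3.0008; 1.97*|1.9| = 3.743.
2 * sum of denominator = 2 * 6.8773 = 13.7546.
dQ = -5.2712 / 13.7546 = -0.3832 m^3/s.

-0.3832


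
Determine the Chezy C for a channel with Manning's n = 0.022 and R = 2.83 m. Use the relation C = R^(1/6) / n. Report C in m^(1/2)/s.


The Chezy coefficient relates to Manning's n through C = R^(1/6) / n.
R^(1/6) = 2.83^(1/6) = 1.189317.
C = 1.189317 / 0.022 = 54.06 m^(1/2)/s.

54.06


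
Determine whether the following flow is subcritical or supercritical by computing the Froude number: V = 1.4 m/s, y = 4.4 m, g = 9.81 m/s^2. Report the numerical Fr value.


The Froude number is defined as Fr = V / sqrt(g*y).
g*y = 9.81 * 4.4 = 43.164.
sqrt(g*y) = sqrt(43.164) = 6.5699.
Fr = 1.4 / 6.5699 = 0.2131.
Since Fr < 1, the flow is subcritical.

0.2131


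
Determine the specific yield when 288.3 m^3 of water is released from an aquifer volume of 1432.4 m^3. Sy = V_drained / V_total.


Specific yield Sy = Volume drained / Total volume.
Sy = 288.3 / 1432.4
   = 0.2013.

0.2013


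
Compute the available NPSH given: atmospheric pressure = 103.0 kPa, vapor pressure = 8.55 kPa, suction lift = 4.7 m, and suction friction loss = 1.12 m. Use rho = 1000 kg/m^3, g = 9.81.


NPSHa = p_atm/(rho*g) - z_s - hf_s - p_vap/(rho*g).
p_atm/(rho*g) = 103.0*1000 / (1000*9.81) = 10.499 m.
p_vap/(rho*g) = 8.55*1000 / (1000*9.81) = 0.872 m.
NPSHa = 10.499 - 4.7 - 1.12 - 0.872
      = 3.81 m.

3.81


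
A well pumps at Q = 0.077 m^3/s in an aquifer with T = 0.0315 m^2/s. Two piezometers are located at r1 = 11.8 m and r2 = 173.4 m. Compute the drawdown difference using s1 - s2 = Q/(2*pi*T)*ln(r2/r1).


Thiem equation: s1 - s2 = Q/(2*pi*T) * ln(r2/r1).
ln(r2/r1) = ln(173.4/11.8) = 2.6875.
Q/(2*pi*T) = 0.077 / (2*pi*0.0315) = 0.077 / 0.1979 = 0.389.
s1 - s2 = 0.389 * 2.6875 = 1.0456 m.

1.0456


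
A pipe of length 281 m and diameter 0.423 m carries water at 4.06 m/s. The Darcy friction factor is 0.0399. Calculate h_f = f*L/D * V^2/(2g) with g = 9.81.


Darcy-Weisbach equation: h_f = f * (L/D) * V^2/(2g).
f * L/D = 0.0399 * 281/0.423 = 26.5057.
V^2/(2g) = 4.06^2 / (2*9.81) = 16.4836 / 19.62 = 0.8401 m.
h_f = 26.5057 * 0.8401 = 22.269 m.

22.269


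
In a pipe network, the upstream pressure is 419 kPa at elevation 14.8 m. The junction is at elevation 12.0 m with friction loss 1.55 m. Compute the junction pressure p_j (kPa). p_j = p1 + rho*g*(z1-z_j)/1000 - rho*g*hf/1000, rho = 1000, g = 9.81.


Junction pressure: p_j = p1 + rho*g*(z1 - z_j)/1000 - rho*g*hf/1000.
Elevation term = 1000*9.81*(14.8 - 12.0)/1000 = 27.468 kPa.
Friction term = 1000*9.81*1.55/1000 = 15.206 kPa.
p_j = 419 + 27.468 - 15.206 = 431.26 kPa.

431.26


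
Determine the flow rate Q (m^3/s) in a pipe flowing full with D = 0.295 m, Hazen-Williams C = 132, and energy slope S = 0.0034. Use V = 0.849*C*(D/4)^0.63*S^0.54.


For a full circular pipe, R = D/4 = 0.295/4 = 0.0737 m.
V = 0.849 * 132 * 0.0737^0.63 * 0.0034^0.54
  = 0.849 * 132 * 0.193504 * 0.046451
  = 1.0073 m/s.
Pipe area A = pi*D^2/4 = pi*0.295^2/4 = 0.0683 m^2.
Q = A * V = 0.0683 * 1.0073 = 0.0689 m^3/s.

0.0689


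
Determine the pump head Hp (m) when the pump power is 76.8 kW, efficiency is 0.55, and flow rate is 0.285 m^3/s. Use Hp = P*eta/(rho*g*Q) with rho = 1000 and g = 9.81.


Pump head formula: Hp = P * eta / (rho * g * Q).
Numerator: P * eta = 76.8 * 1000 * 0.55 = 42240.0 W.
Denominator: rho * g * Q = 1000 * 9.81 * 0.285 = 2795.85.
Hp = 42240.0 / 2795.85 = 15.11 m.

15.11


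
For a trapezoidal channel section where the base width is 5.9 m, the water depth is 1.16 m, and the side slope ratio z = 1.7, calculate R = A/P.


For a trapezoidal section with side slope z:
A = (b + z*y)*y = (5.9 + 1.7*1.16)*1.16 = 9.132 m^2.
P = b + 2*y*sqrt(1 + z^2) = 5.9 + 2*1.16*sqrt(1 + 1.7^2) = 10.476 m.
R = A/P = 9.132 / 10.476 = 0.8717 m.

0.8717


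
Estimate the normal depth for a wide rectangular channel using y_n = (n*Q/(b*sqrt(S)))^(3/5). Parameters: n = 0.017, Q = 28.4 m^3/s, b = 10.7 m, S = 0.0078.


We use the wide-channel approximation y_n = (n*Q/(b*sqrt(S)))^(3/5).
sqrt(S) = sqrt(0.0078) = 0.088318.
Numerator: n*Q = 0.017 * 28.4 = 0.4828.
Denominator: b*sqrt(S) = 10.7 * 0.088318 = 0.945003.
arg = 0.5109.
y_n = 0.5109^(3/5) = 0.6683 m.

0.6683


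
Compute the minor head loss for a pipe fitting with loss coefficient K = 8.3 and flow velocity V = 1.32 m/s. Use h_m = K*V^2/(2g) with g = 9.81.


Minor loss formula: h_m = K * V^2/(2g).
V^2 = 1.32^2 = 1.7424.
V^2/(2g) = 1.7424 / 19.62 = 0.0888 m.
h_m = 8.3 * 0.0888 = 0.7371 m.

0.7371


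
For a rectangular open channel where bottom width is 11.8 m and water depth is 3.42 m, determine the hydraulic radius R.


For a rectangular section:
Flow area A = b * y = 11.8 * 3.42 = 40.36 m^2.
Wetted perimeter P = b + 2y = 11.8 + 2*3.42 = 18.64 m.
Hydraulic radius R = A/P = 40.36 / 18.64 = 2.165 m.

2.165


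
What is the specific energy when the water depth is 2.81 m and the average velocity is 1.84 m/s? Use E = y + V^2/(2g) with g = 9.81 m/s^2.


Specific energy E = y + V^2/(2g).
Velocity head = V^2/(2g) = 1.84^2 / (2*9.81) = 3.3856 / 19.62 = 0.1726 m.
E = 2.81 + 0.1726 = 2.9826 m.

2.9826


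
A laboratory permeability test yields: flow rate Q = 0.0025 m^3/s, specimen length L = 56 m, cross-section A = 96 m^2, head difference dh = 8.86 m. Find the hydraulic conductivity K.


From K = Q*L / (A*dh):
Numerator: Q*L = 0.0025 * 56 = 0.14.
Denominator: A*dh = 96 * 8.86 = 850.56.
K = 0.14 / 850.56 = 0.000165 m/s.

0.000165


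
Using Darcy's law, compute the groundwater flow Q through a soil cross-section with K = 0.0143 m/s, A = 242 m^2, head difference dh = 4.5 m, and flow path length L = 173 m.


Darcy's law: Q = K * A * i, where i = dh/L.
Hydraulic gradient i = 4.5 / 173 = 0.026012.
Q = 0.0143 * 242 * 0.026012
  = 0.09 m^3/s.

0.09


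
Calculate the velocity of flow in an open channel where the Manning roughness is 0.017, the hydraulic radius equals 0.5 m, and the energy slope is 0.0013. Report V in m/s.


Manning's equation gives V = (1/n) * R^(2/3) * S^(1/2).
First, compute R^(2/3) = 0.5^(2/3) = 0.63.
Next, S^(1/2) = 0.0013^(1/2) = 0.036056.
Then 1/n = 1/0.017 = 58.82.
V = 58.82 * 0.63 * 0.036056 = 1.3361 m/s.

1.3361


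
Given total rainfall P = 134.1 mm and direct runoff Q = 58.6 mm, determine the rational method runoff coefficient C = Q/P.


The runoff coefficient C = runoff depth / rainfall depth.
C = 58.6 / 134.1
  = 0.437.

0.437


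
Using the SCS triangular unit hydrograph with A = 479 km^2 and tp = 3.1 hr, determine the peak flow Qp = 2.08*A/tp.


SCS formula: Qp = 2.08 * A / tp.
Qp = 2.08 * 479 / 3.1
   = 996.32 / 3.1
   = 321.39 m^3/s per cm.

321.39


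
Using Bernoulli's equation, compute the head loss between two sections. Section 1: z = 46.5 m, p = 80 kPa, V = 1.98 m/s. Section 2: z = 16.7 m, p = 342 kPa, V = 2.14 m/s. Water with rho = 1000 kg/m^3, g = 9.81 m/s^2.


Total head at each section: H = z + p/(rho*g) + V^2/(2g).
H1 = 46.5 + 80*1000/(1000*9.81) + 1.98^2/(2*9.81)
   = 46.5 + 8.155 + 0.1998
   = 54.855 m.
H2 = 16.7 + 342*1000/(1000*9.81) + 2.14^2/(2*9.81)
   = 16.7 + 34.862 + 0.2334
   = 51.796 m.
h_L = H1 - H2 = 54.855 - 51.796 = 3.059 m.

3.059


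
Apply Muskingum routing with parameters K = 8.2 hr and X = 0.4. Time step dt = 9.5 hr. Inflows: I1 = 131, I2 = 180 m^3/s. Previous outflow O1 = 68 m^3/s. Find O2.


Muskingum coefficients:
denom = 2*K*(1-X) + dt = 2*8.2*(1-0.4) + 9.5 = 19.34.
C0 = (dt - 2*K*X)/denom = (9.5 - 2*8.2*0.4)/19.34 = 0.152.
C1 = (dt + 2*K*X)/denom = (9.5 + 2*8.2*0.4)/19.34 = 0.8304.
C2 = (2*K*(1-X) - dt)/denom = 0.0176.
O2 = C0*I2 + C1*I1 + C2*O1
   = 0.152*180 + 0.8304*131 + 0.0176*68
   = 137.34 m^3/s.

137.34


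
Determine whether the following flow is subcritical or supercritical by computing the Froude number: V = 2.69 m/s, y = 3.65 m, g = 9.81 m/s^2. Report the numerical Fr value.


The Froude number is defined as Fr = V / sqrt(g*y).
g*y = 9.81 * 3.65 = 35.8065.
sqrt(g*y) = sqrt(35.8065) = 5.9839.
Fr = 2.69 / 5.9839 = 0.4495.
Since Fr < 1, the flow is subcritical.

0.4495


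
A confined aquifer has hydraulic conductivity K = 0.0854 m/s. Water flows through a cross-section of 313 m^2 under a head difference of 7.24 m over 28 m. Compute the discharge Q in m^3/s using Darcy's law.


Darcy's law: Q = K * A * i, where i = dh/L.
Hydraulic gradient i = 7.24 / 28 = 0.258571.
Q = 0.0854 * 313 * 0.258571
  = 6.9117 m^3/s.

6.9117


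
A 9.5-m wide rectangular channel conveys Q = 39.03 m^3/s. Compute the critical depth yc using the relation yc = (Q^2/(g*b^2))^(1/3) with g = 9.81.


Using yc = (Q^2 / (g * b^2))^(1/3):
Q^2 = 39.03^2 = 1523.34.
g * b^2 = 9.81 * 9.5^2 = 9.81 * 90.25 = 885.35.
Q^2 / (g*b^2) = 1523.34 / 885.35 = 1.7206.
yc = 1.7206^(1/3) = 1.1983 m.

1.1983


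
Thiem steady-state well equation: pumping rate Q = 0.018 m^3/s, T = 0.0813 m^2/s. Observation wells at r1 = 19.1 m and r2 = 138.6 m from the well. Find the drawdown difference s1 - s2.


Thiem equation: s1 - s2 = Q/(2*pi*T) * ln(r2/r1).
ln(r2/r1) = ln(138.6/19.1) = 1.9819.
Q/(2*pi*T) = 0.018 / (2*pi*0.0813) = 0.018 / 0.5108 = 0.0352.
s1 - s2 = 0.0352 * 1.9819 = 0.0698 m.

0.0698


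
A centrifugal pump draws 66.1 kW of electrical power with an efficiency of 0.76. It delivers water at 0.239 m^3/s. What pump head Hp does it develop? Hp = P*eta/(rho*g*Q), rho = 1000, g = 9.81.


Pump head formula: Hp = P * eta / (rho * g * Q).
Numerator: P * eta = 66.1 * 1000 * 0.76 = 50236.0 W.
Denominator: rho * g * Q = 1000 * 9.81 * 0.239 = 2344.59.
Hp = 50236.0 / 2344.59 = 21.43 m.

21.43


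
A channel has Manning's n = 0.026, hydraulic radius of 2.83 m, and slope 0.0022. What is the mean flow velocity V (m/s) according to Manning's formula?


Manning's equation gives V = (1/n) * R^(2/3) * S^(1/2).
First, compute R^(2/3) = 2.83^(2/3) = 2.0007.
Next, S^(1/2) = 0.0022^(1/2) = 0.046904.
Then 1/n = 1/0.026 = 38.46.
V = 38.46 * 2.0007 * 0.046904 = 3.6093 m/s.

3.6093


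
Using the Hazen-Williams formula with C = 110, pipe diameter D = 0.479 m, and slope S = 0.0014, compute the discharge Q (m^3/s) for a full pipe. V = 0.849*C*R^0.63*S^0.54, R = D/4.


For a full circular pipe, R = D/4 = 0.479/4 = 0.1197 m.
V = 0.849 * 110 * 0.1197^0.63 * 0.0014^0.54
  = 0.849 * 110 * 0.262611 * 0.028768
  = 0.7055 m/s.
Pipe area A = pi*D^2/4 = pi*0.479^2/4 = 0.1802 m^2.
Q = A * V = 0.1802 * 0.7055 = 0.1271 m^3/s.

0.1271


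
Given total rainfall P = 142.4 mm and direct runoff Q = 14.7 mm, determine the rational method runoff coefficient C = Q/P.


The runoff coefficient C = runoff depth / rainfall depth.
C = 14.7 / 142.4
  = 0.1032.

0.1032


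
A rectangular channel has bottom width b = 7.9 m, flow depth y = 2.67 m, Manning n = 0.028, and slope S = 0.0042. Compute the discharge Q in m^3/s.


For a rectangular channel, the cross-sectional area A = b * y = 7.9 * 2.67 = 21.09 m^2.
The wetted perimeter P = b + 2y = 7.9 + 2*2.67 = 13.24 m.
Hydraulic radius R = A/P = 21.09/13.24 = 1.5931 m.
Velocity V = (1/n)*R^(2/3)*S^(1/2) = (1/0.028)*1.5931^(2/3)*0.0042^(1/2) = 3.1572 m/s.
Discharge Q = A * V = 21.09 * 3.1572 = 66.595 m^3/s.

66.595


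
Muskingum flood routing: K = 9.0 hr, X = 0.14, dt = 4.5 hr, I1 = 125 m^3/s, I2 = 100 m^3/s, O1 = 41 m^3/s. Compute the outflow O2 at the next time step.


Muskingum coefficients:
denom = 2*K*(1-X) + dt = 2*9.0*(1-0.14) + 4.5 = 19.98.
C0 = (dt - 2*K*X)/denom = (4.5 - 2*9.0*0.14)/19.98 = 0.0991.
C1 = (dt + 2*K*X)/denom = (4.5 + 2*9.0*0.14)/19.98 = 0.3514.
C2 = (2*K*(1-X) - dt)/denom = 0.5495.
O2 = C0*I2 + C1*I1 + C2*O1
   = 0.0991*100 + 0.3514*125 + 0.5495*41
   = 76.36 m^3/s.

76.36


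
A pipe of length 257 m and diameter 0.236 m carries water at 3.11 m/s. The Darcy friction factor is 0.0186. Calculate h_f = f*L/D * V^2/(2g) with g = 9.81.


Darcy-Weisbach equation: h_f = f * (L/D) * V^2/(2g).
f * L/D = 0.0186 * 257/0.236 = 20.2551.
V^2/(2g) = 3.11^2 / (2*9.81) = 9.6721 / 19.62 = 0.493 m.
h_f = 20.2551 * 0.493 = 9.985 m.

9.985


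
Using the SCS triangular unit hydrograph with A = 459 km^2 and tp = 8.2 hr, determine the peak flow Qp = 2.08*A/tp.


SCS formula: Qp = 2.08 * A / tp.
Qp = 2.08 * 459 / 8.2
   = 954.72 / 8.2
   = 116.43 m^3/s per cm.

116.43


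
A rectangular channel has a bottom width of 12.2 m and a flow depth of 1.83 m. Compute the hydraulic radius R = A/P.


For a rectangular section:
Flow area A = b * y = 12.2 * 1.83 = 22.33 m^2.
Wetted perimeter P = b + 2y = 12.2 + 2*1.83 = 15.86 m.
Hydraulic radius R = A/P = 22.33 / 15.86 = 1.4077 m.

1.4077


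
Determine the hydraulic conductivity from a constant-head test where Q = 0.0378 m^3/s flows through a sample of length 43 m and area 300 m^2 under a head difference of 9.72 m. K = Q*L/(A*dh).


From K = Q*L / (A*dh):
Numerator: Q*L = 0.0378 * 43 = 1.6254.
Denominator: A*dh = 300 * 9.72 = 2916.0.
K = 1.6254 / 2916.0 = 0.000557 m/s.

0.000557


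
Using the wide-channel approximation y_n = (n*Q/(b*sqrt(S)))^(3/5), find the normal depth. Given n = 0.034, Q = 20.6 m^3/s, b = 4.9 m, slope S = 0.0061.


We use the wide-channel approximation y_n = (n*Q/(b*sqrt(S)))^(3/5).
sqrt(S) = sqrt(0.0061) = 0.078102.
Numerator: n*Q = 0.034 * 20.6 = 0.7004.
Denominator: b*sqrt(S) = 4.9 * 0.078102 = 0.3827.
arg = 1.8301.
y_n = 1.8301^(3/5) = 1.4371 m.

1.4371


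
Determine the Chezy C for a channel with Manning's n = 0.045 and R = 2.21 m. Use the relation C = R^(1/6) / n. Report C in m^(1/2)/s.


The Chezy coefficient relates to Manning's n through C = R^(1/6) / n.
R^(1/6) = 2.21^(1/6) = 1.141297.
C = 1.141297 / 0.045 = 25.36 m^(1/2)/s.

25.36


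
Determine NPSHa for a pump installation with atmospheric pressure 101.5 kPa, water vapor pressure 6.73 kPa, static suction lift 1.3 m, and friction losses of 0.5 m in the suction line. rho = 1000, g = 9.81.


NPSHa = p_atm/(rho*g) - z_s - hf_s - p_vap/(rho*g).
p_atm/(rho*g) = 101.5*1000 / (1000*9.81) = 10.347 m.
p_vap/(rho*g) = 6.73*1000 / (1000*9.81) = 0.686 m.
NPSHa = 10.347 - 1.3 - 0.5 - 0.686
      = 7.86 m.

7.86


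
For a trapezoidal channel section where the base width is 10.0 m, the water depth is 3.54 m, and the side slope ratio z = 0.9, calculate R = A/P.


For a trapezoidal section with side slope z:
A = (b + z*y)*y = (10.0 + 0.9*3.54)*3.54 = 46.678 m^2.
P = b + 2*y*sqrt(1 + z^2) = 10.0 + 2*3.54*sqrt(1 + 0.9^2) = 19.525 m.
R = A/P = 46.678 / 19.525 = 2.3907 m.

2.3907


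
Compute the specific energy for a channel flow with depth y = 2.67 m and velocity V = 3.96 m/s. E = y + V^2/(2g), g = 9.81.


Specific energy E = y + V^2/(2g).
Velocity head = V^2/(2g) = 3.96^2 / (2*9.81) = 15.6816 / 19.62 = 0.7993 m.
E = 2.67 + 0.7993 = 3.4693 m.

3.4693


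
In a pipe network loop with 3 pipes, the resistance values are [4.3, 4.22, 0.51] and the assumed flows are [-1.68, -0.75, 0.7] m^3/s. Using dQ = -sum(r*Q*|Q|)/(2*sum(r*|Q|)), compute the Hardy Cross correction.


Numerator terms (r*Q*|Q|): 4.3*-1.68*|-1.68| = -12.1363; 4.22*-0.75*|-0.75| = -2.3738; 0.51*0.7*|0.7| = 0.2499.
Sum of numerator = -14.2602.
Denominator terms (r*|Q|): 4.3*|-1.68| = 7.224; 4.22*|-0.75| = 3.165; 0.51*|0.7| = 0.357.
2 * sum of denominator = 2 * 10.746 = 21.492.
dQ = --14.2602 / 21.492 = 0.6635 m^3/s.

0.6635


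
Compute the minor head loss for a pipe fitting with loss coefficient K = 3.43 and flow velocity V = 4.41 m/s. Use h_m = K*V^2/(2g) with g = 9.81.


Minor loss formula: h_m = K * V^2/(2g).
V^2 = 4.41^2 = 19.4481.
V^2/(2g) = 19.4481 / 19.62 = 0.9912 m.
h_m = 3.43 * 0.9912 = 3.3999 m.

3.3999


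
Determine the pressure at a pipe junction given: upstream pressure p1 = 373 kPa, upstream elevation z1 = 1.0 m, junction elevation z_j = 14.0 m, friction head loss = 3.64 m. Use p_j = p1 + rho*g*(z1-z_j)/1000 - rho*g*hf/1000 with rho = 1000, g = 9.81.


Junction pressure: p_j = p1 + rho*g*(z1 - z_j)/1000 - rho*g*hf/1000.
Elevation term = 1000*9.81*(1.0 - 14.0)/1000 = -127.53 kPa.
Friction term = 1000*9.81*3.64/1000 = 35.708 kPa.
p_j = 373 + -127.53 - 35.708 = 209.76 kPa.

209.76


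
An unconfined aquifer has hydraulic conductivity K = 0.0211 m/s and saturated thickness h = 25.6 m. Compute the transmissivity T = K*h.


Transmissivity is defined as T = K * h.
T = 0.0211 * 25.6
  = 0.5402 m^2/s.

0.5402


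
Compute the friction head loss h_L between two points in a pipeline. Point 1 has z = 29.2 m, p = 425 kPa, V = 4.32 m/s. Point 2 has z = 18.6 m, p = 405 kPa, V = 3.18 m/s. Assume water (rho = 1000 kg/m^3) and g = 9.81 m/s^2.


Total head at each section: H = z + p/(rho*g) + V^2/(2g).
H1 = 29.2 + 425*1000/(1000*9.81) + 4.32^2/(2*9.81)
   = 29.2 + 43.323 + 0.9512
   = 73.474 m.
H2 = 18.6 + 405*1000/(1000*9.81) + 3.18^2/(2*9.81)
   = 18.6 + 41.284 + 0.5154
   = 60.4 m.
h_L = H1 - H2 = 73.474 - 60.4 = 13.075 m.

13.075


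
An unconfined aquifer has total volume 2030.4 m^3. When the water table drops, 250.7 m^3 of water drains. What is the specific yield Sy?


Specific yield Sy = Volume drained / Total volume.
Sy = 250.7 / 2030.4
   = 0.1235.

0.1235


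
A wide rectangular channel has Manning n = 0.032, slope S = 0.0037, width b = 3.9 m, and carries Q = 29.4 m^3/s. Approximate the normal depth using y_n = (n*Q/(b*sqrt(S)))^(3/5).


We use the wide-channel approximation y_n = (n*Q/(b*sqrt(S)))^(3/5).
sqrt(S) = sqrt(0.0037) = 0.060828.
Numerator: n*Q = 0.032 * 29.4 = 0.9408.
Denominator: b*sqrt(S) = 3.9 * 0.060828 = 0.237229.
arg = 3.9658.
y_n = 3.9658^(3/5) = 2.2856 m.

2.2856


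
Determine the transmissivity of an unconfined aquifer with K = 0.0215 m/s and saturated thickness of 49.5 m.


Transmissivity is defined as T = K * h.
T = 0.0215 * 49.5
  = 1.0642 m^2/s.

1.0642


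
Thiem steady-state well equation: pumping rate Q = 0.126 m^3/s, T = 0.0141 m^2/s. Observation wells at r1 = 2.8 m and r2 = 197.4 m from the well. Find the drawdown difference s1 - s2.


Thiem equation: s1 - s2 = Q/(2*pi*T) * ln(r2/r1).
ln(r2/r1) = ln(197.4/2.8) = 4.2556.
Q/(2*pi*T) = 0.126 / (2*pi*0.0141) = 0.126 / 0.0886 = 1.4222.
s1 - s2 = 1.4222 * 4.2556 = 6.0525 m.

6.0525


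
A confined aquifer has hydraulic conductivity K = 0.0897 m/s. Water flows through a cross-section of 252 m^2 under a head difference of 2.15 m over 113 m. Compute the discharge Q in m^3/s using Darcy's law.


Darcy's law: Q = K * A * i, where i = dh/L.
Hydraulic gradient i = 2.15 / 113 = 0.019027.
Q = 0.0897 * 252 * 0.019027
  = 0.4301 m^3/s.

0.4301


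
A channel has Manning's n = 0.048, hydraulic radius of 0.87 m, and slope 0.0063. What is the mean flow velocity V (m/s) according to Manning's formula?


Manning's equation gives V = (1/n) * R^(2/3) * S^(1/2).
First, compute R^(2/3) = 0.87^(2/3) = 0.9113.
Next, S^(1/2) = 0.0063^(1/2) = 0.079373.
Then 1/n = 1/0.048 = 20.83.
V = 20.83 * 0.9113 * 0.079373 = 1.507 m/s.

1.507


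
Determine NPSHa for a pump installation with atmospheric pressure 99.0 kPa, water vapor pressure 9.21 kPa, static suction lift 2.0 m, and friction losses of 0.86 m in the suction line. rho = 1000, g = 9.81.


NPSHa = p_atm/(rho*g) - z_s - hf_s - p_vap/(rho*g).
p_atm/(rho*g) = 99.0*1000 / (1000*9.81) = 10.092 m.
p_vap/(rho*g) = 9.21*1000 / (1000*9.81) = 0.939 m.
NPSHa = 10.092 - 2.0 - 0.86 - 0.939
      = 6.29 m.

6.29


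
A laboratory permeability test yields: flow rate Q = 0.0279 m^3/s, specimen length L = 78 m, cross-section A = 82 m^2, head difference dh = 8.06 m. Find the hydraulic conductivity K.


From K = Q*L / (A*dh):
Numerator: Q*L = 0.0279 * 78 = 2.1762.
Denominator: A*dh = 82 * 8.06 = 660.92.
K = 2.1762 / 660.92 = 0.003293 m/s.

0.003293


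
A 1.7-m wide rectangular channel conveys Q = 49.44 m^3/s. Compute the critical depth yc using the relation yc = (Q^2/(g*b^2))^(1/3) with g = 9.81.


Using yc = (Q^2 / (g * b^2))^(1/3):
Q^2 = 49.44^2 = 2444.31.
g * b^2 = 9.81 * 1.7^2 = 9.81 * 2.89 = 28.35.
Q^2 / (g*b^2) = 2444.31 / 28.35 = 86.219.
yc = 86.219^(1/3) = 4.4177 m.

4.4177


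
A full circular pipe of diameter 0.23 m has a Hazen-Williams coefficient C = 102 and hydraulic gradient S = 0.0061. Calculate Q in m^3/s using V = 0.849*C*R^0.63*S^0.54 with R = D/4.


For a full circular pipe, R = D/4 = 0.23/4 = 0.0575 m.
V = 0.849 * 102 * 0.0575^0.63 * 0.0061^0.54
  = 0.849 * 102 * 0.165421 * 0.063691
  = 0.9124 m/s.
Pipe area A = pi*D^2/4 = pi*0.23^2/4 = 0.0415 m^2.
Q = A * V = 0.0415 * 0.9124 = 0.0379 m^3/s.

0.0379


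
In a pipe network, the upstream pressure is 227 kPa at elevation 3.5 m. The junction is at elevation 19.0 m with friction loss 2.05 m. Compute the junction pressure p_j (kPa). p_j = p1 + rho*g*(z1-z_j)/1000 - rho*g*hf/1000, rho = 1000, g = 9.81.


Junction pressure: p_j = p1 + rho*g*(z1 - z_j)/1000 - rho*g*hf/1000.
Elevation term = 1000*9.81*(3.5 - 19.0)/1000 = -152.055 kPa.
Friction term = 1000*9.81*2.05/1000 = 20.11 kPa.
p_j = 227 + -152.055 - 20.11 = 54.83 kPa.

54.83


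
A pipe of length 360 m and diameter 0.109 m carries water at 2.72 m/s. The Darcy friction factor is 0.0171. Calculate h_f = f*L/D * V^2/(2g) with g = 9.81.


Darcy-Weisbach equation: h_f = f * (L/D) * V^2/(2g).
f * L/D = 0.0171 * 360/0.109 = 56.4771.
V^2/(2g) = 2.72^2 / (2*9.81) = 7.3984 / 19.62 = 0.3771 m.
h_f = 56.4771 * 0.3771 = 21.297 m.

21.297


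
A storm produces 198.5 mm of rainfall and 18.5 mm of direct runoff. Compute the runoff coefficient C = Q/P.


The runoff coefficient C = runoff depth / rainfall depth.
C = 18.5 / 198.5
  = 0.0932.

0.0932


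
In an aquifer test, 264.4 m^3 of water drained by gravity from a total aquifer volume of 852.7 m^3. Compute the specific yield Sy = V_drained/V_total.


Specific yield Sy = Volume drained / Total volume.
Sy = 264.4 / 852.7
   = 0.3101.

0.3101


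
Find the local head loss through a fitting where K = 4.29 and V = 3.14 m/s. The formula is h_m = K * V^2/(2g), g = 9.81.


Minor loss formula: h_m = K * V^2/(2g).
V^2 = 3.14^2 = 9.8596.
V^2/(2g) = 9.8596 / 19.62 = 0.5025 m.
h_m = 4.29 * 0.5025 = 2.1558 m.

2.1558


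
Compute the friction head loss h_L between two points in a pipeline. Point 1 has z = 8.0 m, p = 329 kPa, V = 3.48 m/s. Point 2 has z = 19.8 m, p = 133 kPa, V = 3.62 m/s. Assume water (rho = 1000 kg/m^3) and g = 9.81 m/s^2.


Total head at each section: H = z + p/(rho*g) + V^2/(2g).
H1 = 8.0 + 329*1000/(1000*9.81) + 3.48^2/(2*9.81)
   = 8.0 + 33.537 + 0.6172
   = 42.154 m.
H2 = 19.8 + 133*1000/(1000*9.81) + 3.62^2/(2*9.81)
   = 19.8 + 13.558 + 0.6679
   = 34.026 m.
h_L = H1 - H2 = 42.154 - 34.026 = 8.129 m.

8.129


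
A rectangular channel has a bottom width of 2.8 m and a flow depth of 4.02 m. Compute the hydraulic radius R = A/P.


For a rectangular section:
Flow area A = b * y = 2.8 * 4.02 = 11.26 m^2.
Wetted perimeter P = b + 2y = 2.8 + 2*4.02 = 10.84 m.
Hydraulic radius R = A/P = 11.26 / 10.84 = 1.0384 m.

1.0384


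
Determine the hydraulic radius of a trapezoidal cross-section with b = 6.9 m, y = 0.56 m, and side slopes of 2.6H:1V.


For a trapezoidal section with side slope z:
A = (b + z*y)*y = (6.9 + 2.6*0.56)*0.56 = 4.679 m^2.
P = b + 2*y*sqrt(1 + z^2) = 6.9 + 2*0.56*sqrt(1 + 2.6^2) = 10.02 m.
R = A/P = 4.679 / 10.02 = 0.467 m.

0.467


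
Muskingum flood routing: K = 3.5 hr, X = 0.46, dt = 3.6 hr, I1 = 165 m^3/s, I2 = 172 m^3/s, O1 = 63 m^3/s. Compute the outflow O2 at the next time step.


Muskingum coefficients:
denom = 2*K*(1-X) + dt = 2*3.5*(1-0.46) + 3.6 = 7.38.
C0 = (dt - 2*K*X)/denom = (3.6 - 2*3.5*0.46)/7.38 = 0.0515.
C1 = (dt + 2*K*X)/denom = (3.6 + 2*3.5*0.46)/7.38 = 0.9241.
C2 = (2*K*(1-X) - dt)/denom = 0.0244.
O2 = C0*I2 + C1*I1 + C2*O1
   = 0.0515*172 + 0.9241*165 + 0.0244*63
   = 162.87 m^3/s.

162.87


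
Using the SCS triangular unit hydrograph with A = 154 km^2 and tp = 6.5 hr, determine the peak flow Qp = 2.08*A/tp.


SCS formula: Qp = 2.08 * A / tp.
Qp = 2.08 * 154 / 6.5
   = 320.32 / 6.5
   = 49.28 m^3/s per cm.

49.28


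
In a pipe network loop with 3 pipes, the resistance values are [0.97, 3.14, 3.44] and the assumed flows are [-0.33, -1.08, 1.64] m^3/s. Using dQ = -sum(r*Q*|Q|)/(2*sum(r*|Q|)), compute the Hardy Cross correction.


Numerator terms (r*Q*|Q|): 0.97*-0.33*|-0.33| = -0.1056; 3.14*-1.08*|-1.08| = -3.6625; 3.44*1.64*|1.64| = 9.2522.
Sum of numerator = 5.4841.
Denominator terms (r*|Q|): 0.97*|-0.33| = 0.3201; 3.14*|-1.08| = 3.3912; 3.44*|1.64| = 5.6416.
2 * sum of denominator = 2 * 9.3529 = 18.7058.
dQ = -5.4841 / 18.7058 = -0.2932 m^3/s.

-0.2932


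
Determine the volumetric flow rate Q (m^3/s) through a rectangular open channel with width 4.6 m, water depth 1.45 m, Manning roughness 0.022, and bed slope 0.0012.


For a rectangular channel, the cross-sectional area A = b * y = 4.6 * 1.45 = 6.67 m^2.
The wetted perimeter P = b + 2y = 4.6 + 2*1.45 = 7.5 m.
Hydraulic radius R = A/P = 6.67/7.5 = 0.8893 m.
Velocity V = (1/n)*R^(2/3)*S^(1/2) = (1/0.022)*0.8893^(2/3)*0.0012^(1/2) = 1.4562 m/s.
Discharge Q = A * V = 6.67 * 1.4562 = 9.713 m^3/s.

9.713


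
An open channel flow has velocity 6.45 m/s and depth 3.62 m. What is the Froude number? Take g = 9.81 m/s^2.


The Froude number is defined as Fr = V / sqrt(g*y).
g*y = 9.81 * 3.62 = 35.5122.
sqrt(g*y) = sqrt(35.5122) = 5.9592.
Fr = 6.45 / 5.9592 = 1.0824.

1.0824


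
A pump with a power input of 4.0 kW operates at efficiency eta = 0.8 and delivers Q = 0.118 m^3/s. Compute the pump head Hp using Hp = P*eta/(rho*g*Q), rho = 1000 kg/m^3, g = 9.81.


Pump head formula: Hp = P * eta / (rho * g * Q).
Numerator: P * eta = 4.0 * 1000 * 0.8 = 3200.0 W.
Denominator: rho * g * Q = 1000 * 9.81 * 0.118 = 1157.58.
Hp = 3200.0 / 1157.58 = 2.76 m.

2.76


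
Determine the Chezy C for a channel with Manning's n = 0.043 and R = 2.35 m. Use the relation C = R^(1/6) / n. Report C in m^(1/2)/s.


The Chezy coefficient relates to Manning's n through C = R^(1/6) / n.
R^(1/6) = 2.35^(1/6) = 1.153041.
C = 1.153041 / 0.043 = 26.81 m^(1/2)/s.

26.81


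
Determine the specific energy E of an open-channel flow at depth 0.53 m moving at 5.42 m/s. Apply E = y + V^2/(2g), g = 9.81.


Specific energy E = y + V^2/(2g).
Velocity head = V^2/(2g) = 5.42^2 / (2*9.81) = 29.3764 / 19.62 = 1.4973 m.
E = 0.53 + 1.4973 = 2.0273 m.

2.0273


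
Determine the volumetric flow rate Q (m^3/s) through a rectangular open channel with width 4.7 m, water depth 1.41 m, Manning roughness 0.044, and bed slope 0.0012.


For a rectangular channel, the cross-sectional area A = b * y = 4.7 * 1.41 = 6.63 m^2.
The wetted perimeter P = b + 2y = 4.7 + 2*1.41 = 7.52 m.
Hydraulic radius R = A/P = 6.63/7.52 = 0.8812 m.
Velocity V = (1/n)*R^(2/3)*S^(1/2) = (1/0.044)*0.8812^(2/3)*0.0012^(1/2) = 0.7237 m/s.
Discharge Q = A * V = 6.63 * 0.7237 = 4.796 m^3/s.

4.796


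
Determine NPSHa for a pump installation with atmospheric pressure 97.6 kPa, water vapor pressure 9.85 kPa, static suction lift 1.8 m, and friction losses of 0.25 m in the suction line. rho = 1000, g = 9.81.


NPSHa = p_atm/(rho*g) - z_s - hf_s - p_vap/(rho*g).
p_atm/(rho*g) = 97.6*1000 / (1000*9.81) = 9.949 m.
p_vap/(rho*g) = 9.85*1000 / (1000*9.81) = 1.004 m.
NPSHa = 9.949 - 1.8 - 0.25 - 1.004
      = 6.89 m.

6.89


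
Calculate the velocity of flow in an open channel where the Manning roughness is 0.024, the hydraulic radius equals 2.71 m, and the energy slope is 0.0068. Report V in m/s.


Manning's equation gives V = (1/n) * R^(2/3) * S^(1/2).
First, compute R^(2/3) = 2.71^(2/3) = 1.9438.
Next, S^(1/2) = 0.0068^(1/2) = 0.082462.
Then 1/n = 1/0.024 = 41.67.
V = 41.67 * 1.9438 * 0.082462 = 6.6787 m/s.

6.6787


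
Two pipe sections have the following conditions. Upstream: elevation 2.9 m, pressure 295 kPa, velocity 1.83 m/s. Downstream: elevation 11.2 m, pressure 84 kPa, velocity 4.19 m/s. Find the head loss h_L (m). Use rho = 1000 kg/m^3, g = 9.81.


Total head at each section: H = z + p/(rho*g) + V^2/(2g).
H1 = 2.9 + 295*1000/(1000*9.81) + 1.83^2/(2*9.81)
   = 2.9 + 30.071 + 0.1707
   = 33.142 m.
H2 = 11.2 + 84*1000/(1000*9.81) + 4.19^2/(2*9.81)
   = 11.2 + 8.563 + 0.8948
   = 20.657 m.
h_L = H1 - H2 = 33.142 - 20.657 = 12.485 m.

12.485


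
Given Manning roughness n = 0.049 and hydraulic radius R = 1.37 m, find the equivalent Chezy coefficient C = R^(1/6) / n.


The Chezy coefficient relates to Manning's n through C = R^(1/6) / n.
R^(1/6) = 1.37^(1/6) = 1.053869.
C = 1.053869 / 0.049 = 21.51 m^(1/2)/s.

21.51


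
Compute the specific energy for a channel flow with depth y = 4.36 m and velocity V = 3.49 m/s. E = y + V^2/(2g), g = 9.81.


Specific energy E = y + V^2/(2g).
Velocity head = V^2/(2g) = 3.49^2 / (2*9.81) = 12.1801 / 19.62 = 0.6208 m.
E = 4.36 + 0.6208 = 4.9808 m.

4.9808


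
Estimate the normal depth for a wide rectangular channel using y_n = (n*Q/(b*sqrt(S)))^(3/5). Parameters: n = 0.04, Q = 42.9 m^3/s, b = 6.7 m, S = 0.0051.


We use the wide-channel approximation y_n = (n*Q/(b*sqrt(S)))^(3/5).
sqrt(S) = sqrt(0.0051) = 0.071414.
Numerator: n*Q = 0.04 * 42.9 = 1.716.
Denominator: b*sqrt(S) = 6.7 * 0.071414 = 0.478474.
arg = 3.5864.
y_n = 3.5864^(3/5) = 2.1518 m.

2.1518


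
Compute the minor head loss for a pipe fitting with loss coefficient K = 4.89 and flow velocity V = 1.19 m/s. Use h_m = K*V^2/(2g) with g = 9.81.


Minor loss formula: h_m = K * V^2/(2g).
V^2 = 1.19^2 = 1.4161.
V^2/(2g) = 1.4161 / 19.62 = 0.0722 m.
h_m = 4.89 * 0.0722 = 0.3529 m.

0.3529


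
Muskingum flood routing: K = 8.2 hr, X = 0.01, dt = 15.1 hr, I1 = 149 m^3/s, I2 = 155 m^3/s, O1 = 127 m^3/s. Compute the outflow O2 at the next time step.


Muskingum coefficients:
denom = 2*K*(1-X) + dt = 2*8.2*(1-0.01) + 15.1 = 31.336.
C0 = (dt - 2*K*X)/denom = (15.1 - 2*8.2*0.01)/31.336 = 0.4766.
C1 = (dt + 2*K*X)/denom = (15.1 + 2*8.2*0.01)/31.336 = 0.4871.
C2 = (2*K*(1-X) - dt)/denom = 0.0363.
O2 = C0*I2 + C1*I1 + C2*O1
   = 0.4766*155 + 0.4871*149 + 0.0363*127
   = 151.06 m^3/s.

151.06


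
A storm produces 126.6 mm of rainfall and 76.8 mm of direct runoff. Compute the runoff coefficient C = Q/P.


The runoff coefficient C = runoff depth / rainfall depth.
C = 76.8 / 126.6
  = 0.6066.

0.6066


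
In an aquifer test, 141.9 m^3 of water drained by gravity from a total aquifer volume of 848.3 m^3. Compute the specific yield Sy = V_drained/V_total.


Specific yield Sy = Volume drained / Total volume.
Sy = 141.9 / 848.3
   = 0.1673.

0.1673


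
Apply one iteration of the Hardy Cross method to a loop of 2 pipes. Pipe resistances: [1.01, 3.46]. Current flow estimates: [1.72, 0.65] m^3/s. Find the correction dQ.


Numerator terms (r*Q*|Q|): 1.01*1.72*|1.72| = 2.988; 3.46*0.65*|0.65| = 1.4619.
Sum of numerator = 4.4498.
Denominator terms (r*|Q|): 1.01*|1.72| = 1.7372; 3.46*|0.65| = 2.249.
2 * sum of denominator = 2 * 3.9862 = 7.9724.
dQ = -4.4498 / 7.9724 = -0.5582 m^3/s.

-0.5582


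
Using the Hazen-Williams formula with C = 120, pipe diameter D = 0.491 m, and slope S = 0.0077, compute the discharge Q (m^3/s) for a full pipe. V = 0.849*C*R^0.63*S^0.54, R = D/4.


For a full circular pipe, R = D/4 = 0.491/4 = 0.1227 m.
V = 0.849 * 120 * 0.1227^0.63 * 0.0077^0.54
  = 0.849 * 120 * 0.266737 * 0.072228
  = 1.9628 m/s.
Pipe area A = pi*D^2/4 = pi*0.491^2/4 = 0.1893 m^2.
Q = A * V = 0.1893 * 1.9628 = 0.3716 m^3/s.

0.3716


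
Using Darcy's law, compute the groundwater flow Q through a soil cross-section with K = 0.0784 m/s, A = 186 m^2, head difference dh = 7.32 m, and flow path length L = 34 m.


Darcy's law: Q = K * A * i, where i = dh/L.
Hydraulic gradient i = 7.32 / 34 = 0.215294.
Q = 0.0784 * 186 * 0.215294
  = 3.1395 m^3/s.

3.1395


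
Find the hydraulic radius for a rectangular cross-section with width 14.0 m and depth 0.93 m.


For a rectangular section:
Flow area A = b * y = 14.0 * 0.93 = 13.02 m^2.
Wetted perimeter P = b + 2y = 14.0 + 2*0.93 = 15.86 m.
Hydraulic radius R = A/P = 13.02 / 15.86 = 0.8209 m.

0.8209


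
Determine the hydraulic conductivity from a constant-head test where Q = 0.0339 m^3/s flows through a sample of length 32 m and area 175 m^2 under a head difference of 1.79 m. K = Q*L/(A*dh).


From K = Q*L / (A*dh):
Numerator: Q*L = 0.0339 * 32 = 1.0848.
Denominator: A*dh = 175 * 1.79 = 313.25.
K = 1.0848 / 313.25 = 0.003463 m/s.

0.003463


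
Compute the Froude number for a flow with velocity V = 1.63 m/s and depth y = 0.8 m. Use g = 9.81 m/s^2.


The Froude number is defined as Fr = V / sqrt(g*y).
g*y = 9.81 * 0.8 = 7.848.
sqrt(g*y) = sqrt(7.848) = 2.8014.
Fr = 1.63 / 2.8014 = 0.5818.

0.5818


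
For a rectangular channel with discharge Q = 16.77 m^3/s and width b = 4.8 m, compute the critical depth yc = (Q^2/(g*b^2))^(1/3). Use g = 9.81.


Using yc = (Q^2 / (g * b^2))^(1/3):
Q^2 = 16.77^2 = 281.23.
g * b^2 = 9.81 * 4.8^2 = 9.81 * 23.04 = 226.02.
Q^2 / (g*b^2) = 281.23 / 226.02 = 1.2443.
yc = 1.2443^(1/3) = 1.0756 m.

1.0756


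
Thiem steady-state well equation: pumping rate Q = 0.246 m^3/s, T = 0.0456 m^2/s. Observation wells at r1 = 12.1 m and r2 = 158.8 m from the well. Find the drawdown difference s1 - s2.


Thiem equation: s1 - s2 = Q/(2*pi*T) * ln(r2/r1).
ln(r2/r1) = ln(158.8/12.1) = 2.5744.
Q/(2*pi*T) = 0.246 / (2*pi*0.0456) = 0.246 / 0.2865 = 0.8586.
s1 - s2 = 0.8586 * 2.5744 = 2.2104 m.

2.2104


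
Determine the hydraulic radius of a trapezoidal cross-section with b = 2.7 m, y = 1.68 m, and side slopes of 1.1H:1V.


For a trapezoidal section with side slope z:
A = (b + z*y)*y = (2.7 + 1.1*1.68)*1.68 = 7.641 m^2.
P = b + 2*y*sqrt(1 + z^2) = 2.7 + 2*1.68*sqrt(1 + 1.1^2) = 7.695 m.
R = A/P = 7.641 / 7.695 = 0.9929 m.

0.9929


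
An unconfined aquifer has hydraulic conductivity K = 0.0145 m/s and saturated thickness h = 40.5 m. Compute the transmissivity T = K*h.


Transmissivity is defined as T = K * h.
T = 0.0145 * 40.5
  = 0.5873 m^2/s.

0.5873


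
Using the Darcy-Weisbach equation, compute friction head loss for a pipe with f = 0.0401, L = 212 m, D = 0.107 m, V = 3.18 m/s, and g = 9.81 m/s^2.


Darcy-Weisbach equation: h_f = f * (L/D) * V^2/(2g).
f * L/D = 0.0401 * 212/0.107 = 79.4505.
V^2/(2g) = 3.18^2 / (2*9.81) = 10.1124 / 19.62 = 0.5154 m.
h_f = 79.4505 * 0.5154 = 40.95 m.

40.95


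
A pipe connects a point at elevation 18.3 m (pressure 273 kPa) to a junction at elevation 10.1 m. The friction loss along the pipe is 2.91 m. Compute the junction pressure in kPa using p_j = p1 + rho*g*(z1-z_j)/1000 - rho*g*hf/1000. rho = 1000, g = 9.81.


Junction pressure: p_j = p1 + rho*g*(z1 - z_j)/1000 - rho*g*hf/1000.
Elevation term = 1000*9.81*(18.3 - 10.1)/1000 = 80.442 kPa.
Friction term = 1000*9.81*2.91/1000 = 28.547 kPa.
p_j = 273 + 80.442 - 28.547 = 324.89 kPa.

324.89


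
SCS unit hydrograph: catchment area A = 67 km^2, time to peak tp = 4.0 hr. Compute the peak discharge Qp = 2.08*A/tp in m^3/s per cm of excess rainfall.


SCS formula: Qp = 2.08 * A / tp.
Qp = 2.08 * 67 / 4.0
   = 139.36 / 4.0
   = 34.84 m^3/s per cm.

34.84


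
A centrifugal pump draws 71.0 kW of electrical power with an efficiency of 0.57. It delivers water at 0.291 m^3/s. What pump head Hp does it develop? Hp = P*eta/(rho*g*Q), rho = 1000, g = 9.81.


Pump head formula: Hp = P * eta / (rho * g * Q).
Numerator: P * eta = 71.0 * 1000 * 0.57 = 40470.0 W.
Denominator: rho * g * Q = 1000 * 9.81 * 0.291 = 2854.71.
Hp = 40470.0 / 2854.71 = 14.18 m.

14.18


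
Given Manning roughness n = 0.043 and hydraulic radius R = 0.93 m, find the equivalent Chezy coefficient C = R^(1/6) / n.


The Chezy coefficient relates to Manning's n through C = R^(1/6) / n.
R^(1/6) = 0.93^(1/6) = 0.987978.
C = 0.987978 / 0.043 = 22.98 m^(1/2)/s.

22.98
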